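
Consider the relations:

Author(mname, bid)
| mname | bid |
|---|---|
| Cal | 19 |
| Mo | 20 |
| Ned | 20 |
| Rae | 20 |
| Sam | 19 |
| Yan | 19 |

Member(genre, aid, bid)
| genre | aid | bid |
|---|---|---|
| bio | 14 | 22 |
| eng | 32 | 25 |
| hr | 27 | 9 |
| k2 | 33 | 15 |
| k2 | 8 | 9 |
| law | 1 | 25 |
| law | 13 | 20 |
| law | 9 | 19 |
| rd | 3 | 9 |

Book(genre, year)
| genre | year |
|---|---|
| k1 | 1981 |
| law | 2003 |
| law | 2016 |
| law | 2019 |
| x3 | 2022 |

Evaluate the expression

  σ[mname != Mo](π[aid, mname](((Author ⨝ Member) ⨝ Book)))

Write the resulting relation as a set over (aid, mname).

Joining Author and Member on bid yields {(Cal, 19, law, 9), (Mo, 20, law, 13), (Ned, 20, law, 13), (Rae, 20, law, 13), (Sam, 19, law, 9), (Yan, 19, law, 9)}.
Joining (Author ⨝ Member) and Book on genre yields {(Cal, 19, law, 9, 2003), (Cal, 19, law, 9, 2016), (Cal, 19, law, 9, 2019), (Mo, 20, law, 13, 2003), (Mo, 20, law, 13, 2016), (Mo, 20, law, 13, 2019), (Ned, 20, law, 13, 2003), (Ned, 20, law, 13, 2016), (Ned, 20, law, 13, 2019), (Rae, 20, law, 13, 2003), (Rae, 20, law, 13, 2016), (Rae, 20, law, 13, 2019), (Sam, 19, law, 9, 2003), (Sam, 19, law, 9, 2016), (Sam, 19, law, 9, 2019), (Yan, 19, law, 9, 2003), (Yan, 19, law, 9, 2016), (Yan, 19, law, 9, 2019)}.
π[aid, mname]: project onto (aid, mname) (12 duplicate(s) eliminated) → {(13, Mo), (13, Ned), (13, Rae), (9, Cal), (9, Sam), (9, Yan)}
Selection mname != Mo: {(13, Ned), (13, Rae), (9, Cal), (9, Sam), (9, Yan)}

{(13, Ned), (13, Rae), (9, Cal), (9, Sam), (9, Yan)}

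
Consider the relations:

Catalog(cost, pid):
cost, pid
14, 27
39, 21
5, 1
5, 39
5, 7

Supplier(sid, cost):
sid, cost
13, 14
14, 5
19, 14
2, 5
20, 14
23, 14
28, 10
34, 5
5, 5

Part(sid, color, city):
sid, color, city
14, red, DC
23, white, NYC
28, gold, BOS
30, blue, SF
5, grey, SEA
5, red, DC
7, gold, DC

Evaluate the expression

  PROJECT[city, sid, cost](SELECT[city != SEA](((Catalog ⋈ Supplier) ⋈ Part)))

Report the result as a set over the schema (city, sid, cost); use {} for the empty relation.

{(DC, 14, 5), (DC, 5, 5), (NYC, 23, 14)}

Catalog ⋈ Supplier (natural join on cost): {(14, 27, 13), (14, 27, 19), (14, 27, 20), (14, 27, 23), (5, 1, 14), (5, 1, 2), (5, 1, 34), (5, 1, 5), (5, 39, 14), (5, 39, 2), (5, 39, 34), (5, 39, 5), (5, 7, 14), (5, 7, 2), (5, 7, 34), (5, 7, 5)}
(Catalog ⋈ Supplier) ⋈ Part (natural join on sid): {(14, 27, 23, white, NYC), (5, 1, 14, red, DC), (5, 1, 5, grey, SEA), (5, 1, 5, red, DC), (5, 39, 14, red, DC), (5, 39, 5, grey, SEA), (5, 39, 5, red, DC), (5, 7, 14, red, DC), (5, 7, 5, grey, SEA), (5, 7, 5, red, DC)}
σ[city != SEA]: keep tuples satisfying city != SEA → {(14, 27, 23, white, NYC), (5, 1, 14, red, DC), (5, 1, 5, red, DC), (5, 39, 14, red, DC), (5, 39, 5, red, DC), (5, 7, 14, red, DC), (5, 7, 5, red, DC)}
Projecting to city, sid, cost (4 duplicate(s) eliminated): {(DC, 14, 5), (DC, 5, 5), (NYC, 23, 14)}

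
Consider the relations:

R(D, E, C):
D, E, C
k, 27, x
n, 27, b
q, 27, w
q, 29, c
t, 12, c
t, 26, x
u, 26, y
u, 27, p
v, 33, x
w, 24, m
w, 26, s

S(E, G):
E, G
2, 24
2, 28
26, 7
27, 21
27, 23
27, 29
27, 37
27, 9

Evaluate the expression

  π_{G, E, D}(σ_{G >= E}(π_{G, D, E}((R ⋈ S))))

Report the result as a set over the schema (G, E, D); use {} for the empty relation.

{(29, 27, k), (29, 27, n), (29, 27, q), (29, 27, u), (37, 27, k), (37, 27, n), (37, 27, q), (37, 27, u)}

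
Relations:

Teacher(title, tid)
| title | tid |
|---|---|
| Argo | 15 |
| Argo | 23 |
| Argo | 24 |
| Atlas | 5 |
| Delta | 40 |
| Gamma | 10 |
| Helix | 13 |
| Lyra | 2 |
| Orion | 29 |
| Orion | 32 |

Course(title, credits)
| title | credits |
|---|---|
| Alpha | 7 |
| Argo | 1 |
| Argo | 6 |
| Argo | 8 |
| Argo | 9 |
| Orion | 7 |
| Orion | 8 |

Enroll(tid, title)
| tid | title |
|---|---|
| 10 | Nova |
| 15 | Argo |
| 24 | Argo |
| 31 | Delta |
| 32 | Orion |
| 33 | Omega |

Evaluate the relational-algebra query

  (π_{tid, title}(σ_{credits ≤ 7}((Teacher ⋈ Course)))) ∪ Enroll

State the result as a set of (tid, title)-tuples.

Natural join on title: {(Argo, 15, 1), (Argo, 15, 6), (Argo, 15, 8), (Argo, 15, 9), (Argo, 23, 1), (Argo, 23, 6), (Argo, 23, 8), (Argo, 23, 9), (Argo, 24, 1), (Argo, 24, 6), (Argo, 24, 8), (Argo, 24, 9), (Orion, 29, 7), (Orion, 29, 8), (Orion, 32, 7), (Orion, 32, 8)}
Selection credits ≤ 7: {(Argo, 15, 1), (Argo, 15, 6), (Argo, 23, 1), (Argo, 23, 6), (Argo, 24, 1), (Argo, 24, 6), (Orion, 29, 7), (Orion, 32, 7)}
Projecting to tid, title (3 duplicate(s) eliminated): {(15, Argo), (23, Argo), (24, Argo), (29, Orion), (32, Orion)}
Set union of the two operands is {(10, Nova), (15, Argo), (23, Argo), (24, Argo), (29, Orion), (31, Delta), (32, Orion), (33, Omega)}.

{(10, Nova), (15, Argo), (23, Argo), (24, Argo), (29, Orion), (31, Delta), (32, Orion), (33, Omega)}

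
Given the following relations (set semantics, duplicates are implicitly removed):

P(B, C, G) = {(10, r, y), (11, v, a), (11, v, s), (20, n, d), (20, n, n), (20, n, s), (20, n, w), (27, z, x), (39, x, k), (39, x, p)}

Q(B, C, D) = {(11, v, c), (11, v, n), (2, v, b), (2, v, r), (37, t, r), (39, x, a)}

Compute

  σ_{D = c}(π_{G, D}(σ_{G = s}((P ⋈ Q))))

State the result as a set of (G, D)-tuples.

{(s, c)}

Natural join on B, C: {(11, v, a, c), (11, v, a, n), (11, v, s, c), (11, v, s, n), (39, x, k, a), (39, x, p, a)}
Filtering on G = s leaves {(11, v, s, c), (11, v, s, n)}.
Keep only column(s) G, D: {(s, c), (s, n)}
Filtering on D = c leaves {(s, c)}.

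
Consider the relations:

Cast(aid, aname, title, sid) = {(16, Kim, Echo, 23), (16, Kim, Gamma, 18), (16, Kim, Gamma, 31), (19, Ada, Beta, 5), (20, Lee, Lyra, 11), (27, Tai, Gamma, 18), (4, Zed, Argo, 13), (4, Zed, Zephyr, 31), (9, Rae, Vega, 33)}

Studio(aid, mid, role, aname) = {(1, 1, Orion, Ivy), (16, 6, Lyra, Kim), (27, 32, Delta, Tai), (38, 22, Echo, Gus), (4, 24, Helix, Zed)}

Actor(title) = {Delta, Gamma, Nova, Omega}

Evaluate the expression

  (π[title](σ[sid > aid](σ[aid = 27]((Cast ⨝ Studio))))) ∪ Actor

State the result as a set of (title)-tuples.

Natural join on aid, aname: {(16, Kim, Echo, 23, 6, Lyra), (16, Kim, Gamma, 18, 6, Lyra), (16, Kim, Gamma, 31, 6, Lyra), (27, Tai, Gamma, 18, 32, Delta), (4, Zed, Argo, 13, 24, Helix), (4, Zed, Zephyr, 31, 24, Helix)}
σ[aid = 27]: keep tuples satisfying aid = 27 → {(27, Tai, Gamma, 18, 32, Delta)}
σ[sid > aid]: keep tuples satisfying sid > aid → {}
π[title]: project onto (title) → {}
Taking the union: {Delta, Gamma, Nova, Omega}

{Delta, Gamma, Nova, Omega}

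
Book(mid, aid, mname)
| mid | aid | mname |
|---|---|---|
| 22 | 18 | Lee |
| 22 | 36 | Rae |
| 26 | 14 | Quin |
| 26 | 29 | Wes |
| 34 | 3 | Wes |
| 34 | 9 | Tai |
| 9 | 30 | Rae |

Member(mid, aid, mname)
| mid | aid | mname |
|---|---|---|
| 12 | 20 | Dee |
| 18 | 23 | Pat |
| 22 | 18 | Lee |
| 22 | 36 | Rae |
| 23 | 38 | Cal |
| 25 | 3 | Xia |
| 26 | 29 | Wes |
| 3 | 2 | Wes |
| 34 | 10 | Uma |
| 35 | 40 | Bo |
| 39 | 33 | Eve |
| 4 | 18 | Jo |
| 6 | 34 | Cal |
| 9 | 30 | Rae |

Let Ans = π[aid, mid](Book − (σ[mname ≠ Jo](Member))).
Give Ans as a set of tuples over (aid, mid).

Selection mname ≠ Jo: {(12, 20, Dee), (18, 23, Pat), (22, 18, Lee), (22, 36, Rae), (23, 38, Cal), (25, 3, Xia), (26, 29, Wes), (3, 2, Wes), (34, 10, Uma), (35, 40, Bo), (39, 33, Eve), (6, 34, Cal), (9, 30, Rae)}
Difference: {(22, 18, Lee), (22, 36, Rae), (26, 14, Quin), (26, 29, Wes), (34, 3, Wes), (34, 9, Tai), (9, 30, Rae)} with {(12, 20, Dee), (18, 23, Pat), (22, 18, Lee), (22, 36, Rae), (23, 38, Cal), (25, 3, Xia), (26, 29, Wes), (3, 2, Wes), (34, 10, Uma), (35, 40, Bo), (39, 33, Eve), (6, 34, Cal), (9, 30, Rae)} → {(26, 14, Quin), (34, 3, Wes), (34, 9, Tai)}
π_{aid, mid} gives {(14, 26), (3, 34), (9, 34)}.

{(14, 26), (3, 34), (9, 34)}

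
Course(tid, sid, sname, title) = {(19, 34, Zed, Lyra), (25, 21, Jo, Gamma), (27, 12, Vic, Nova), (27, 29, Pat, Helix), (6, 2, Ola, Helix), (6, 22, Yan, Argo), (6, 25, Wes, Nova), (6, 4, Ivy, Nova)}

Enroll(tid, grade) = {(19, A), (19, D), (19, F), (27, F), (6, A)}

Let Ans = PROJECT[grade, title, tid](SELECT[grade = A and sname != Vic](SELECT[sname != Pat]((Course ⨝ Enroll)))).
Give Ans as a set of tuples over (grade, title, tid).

{(A, Argo, 6), (A, Helix, 6), (A, Lyra, 19), (A, Nova, 6)}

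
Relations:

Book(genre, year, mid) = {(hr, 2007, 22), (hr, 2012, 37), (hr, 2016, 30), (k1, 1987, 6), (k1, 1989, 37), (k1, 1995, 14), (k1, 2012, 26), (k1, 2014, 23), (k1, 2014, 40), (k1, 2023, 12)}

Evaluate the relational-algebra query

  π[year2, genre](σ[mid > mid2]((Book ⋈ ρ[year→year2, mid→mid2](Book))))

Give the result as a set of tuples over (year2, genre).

{(1987, k1), (1989, k1), (1995, k1), (2007, hr), (2012, k1), (2014, k1), (2016, hr), (2023, k1)}

ρ[year→year2, mid→mid2]: schema becomes (genre, year2, mid2); tuples unchanged.
Natural join on genre: {(hr, 2007, 22, 2007, 22), (hr, 2007, 22, 2012, 37), (hr, 2007, 22, 2016, 30), (hr, 2012, 37, 2007, 22), (hr, 2012, 37, 2012, 37), (hr, 2012, 37, 2016, 30), (hr, 2016, 30, 2007, 22), (hr, 2016, 30, 2012, 37), (hr, 2016, 30, 2016, 30), (k1, 1987, 6, 1987, 6), (k1, 1987, 6, 1989, 37), (k1, 1987, 6, 1995, 14), (k1, 1987, 6, 2012, 26), (k1, 1987, 6, 2014, 23), (k1, 1987, 6, 2014, 40), (k1, 1987, 6, 2023, 12), (k1, 1989, 37, 1987, 6), (k1, 1989, 37, 1989, 37), (k1, 1989, 37, 1995, 14), (k1, 1989, 37, 2012, 26), (k1, 1989, 37, 2014, 23), (k1, 1989, 37, 2014, 40), (k1, 1989, 37, 2023, 12), (k1, 1995, 14, 1987, 6), (k1, 1995, 14, 1989, 37), (k1, 1995, 14, 1995, 14), (k1, 1995, 14, 2012, 26), (k1, 1995, 14, 2014, 23), (k1, 1995, 14, 2014, 40), (k1, 1995, 14, 2023, 12), (k1, 2012, 26, 1987, 6), (k1, 2012, 26, 1989, 37), (k1, 2012, 26, 1995, 14), (k1, 2012, 26, 2012, 26), (k1, 2012, 26, 2014, 23), (k1, 2012, 26, 2014, 40), (k1, 2012, 26, 2023, 12), (k1, 2014, 23, 1987, 6), (k1, 2014, 23, 1989, 37), (k1, 2014, 23, 1995, 14), (k1, 2014, 23, 2012, 26), (k1, 2014, 23, 2014, 23), (k1, 2014, 23, 2014, 40), (k1, 2014, 23, 2023, 12), (k1, 2014, 40, 1987, 6), (k1, 2014, 40, 1989, 37), (k1, 2014, 40, 1995, 14), (k1, 2014, 40, 2012, 26), (k1, 2014, 40, 2014, 23), (k1, 2014, 40, 2014, 40), (k1, 2014, 40, 2023, 12), (k1, 2023, 12, 1987, 6), (k1, 2023, 12, 1989, 37), (k1, 2023, 12, 1995, 14), (k1, 2023, 12, 2012, 26), (k1, 2023, 12, 2014, 23), (k1, 2023, 12, 2014, 40), (k1, 2023, 12, 2023, 12)}
σ[mid > mid2]: keep tuples satisfying mid > mid2 → {(hr, 2012, 37, 2007, 22), (hr, 2012, 37, 2016, 30), (hr, 2016, 30, 2007, 22), (k1, 1989, 37, 1987, 6), (k1, 1989, 37, 1995, 14), (k1, 1989, 37, 2012, 26), (k1, 1989, 37, 2014, 23), (k1, 1989, 37, 2023, 12), (k1, 1995, 14, 1987, 6), (k1, 1995, 14, 2023, 12), (k1, 2012, 26, 1987, 6), (k1, 2012, 26, 1995, 14), (k1, 2012, 26, 2014, 23), (k1, 2012, 26, 2023, 12), (k1, 2014, 23, 1987, 6), (k1, 2014, 23, 1995, 14), (k1, 2014, 23, 2023, 12), (k1, 2014, 40, 1987, 6), (k1, 2014, 40, 1989, 37), (k1, 2014, 40, 1995, 14), (k1, 2014, 40, 2012, 26), (k1, 2014, 40, 2014, 23), (k1, 2014, 40, 2023, 12), (k1, 2023, 12, 1987, 6)}
π[year2, genre]: project onto (year2, genre) (16 duplicate(s) eliminated) → {(1987, k1), (1989, k1), (1995, k1), (2007, hr), (2012, k1), (2014, k1), (2016, hr), (2023, k1)}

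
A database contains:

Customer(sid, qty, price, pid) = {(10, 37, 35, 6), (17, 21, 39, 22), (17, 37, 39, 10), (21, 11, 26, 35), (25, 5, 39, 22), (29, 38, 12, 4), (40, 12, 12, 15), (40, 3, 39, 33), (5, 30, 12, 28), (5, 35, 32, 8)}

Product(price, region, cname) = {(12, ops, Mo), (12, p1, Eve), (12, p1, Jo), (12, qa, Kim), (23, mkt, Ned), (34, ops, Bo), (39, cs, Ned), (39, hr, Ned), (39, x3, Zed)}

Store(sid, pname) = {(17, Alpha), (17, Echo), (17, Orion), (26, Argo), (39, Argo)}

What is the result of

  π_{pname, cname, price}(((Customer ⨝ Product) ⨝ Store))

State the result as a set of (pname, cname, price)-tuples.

{(Alpha, Ned, 39), (Alpha, Zed, 39), (Echo, Ned, 39), (Echo, Zed, 39), (Orion, Ned, 39), (Orion, Zed, 39)}

Natural join on price: {(17, 21, 39, 22, cs, Ned), (17, 21, 39, 22, hr, Ned), (17, 21, 39, 22, x3, Zed), (17, 37, 39, 10, cs, Ned), (17, 37, 39, 10, hr, Ned), (17, 37, 39, 10, x3, Zed), (25, 5, 39, 22, cs, Ned), (25, 5, 39, 22, hr, Ned), (25, 5, 39, 22, x3, Zed), (29, 38, 12, 4, ops, Mo), (29, 38, 12, 4, p1, Eve), (29, 38, 12, 4, p1, Jo), (29, 38, 12, 4, qa, Kim), (40, 12, 12, 15, ops, Mo), (40, 12, 12, 15, p1, Eve), (40, 12, 12, 15, p1, Jo), (40, 12, 12, 15, qa, Kim), (40, 3, 39, 33, cs, Ned), (40, 3, 39, 33, hr, Ned), (40, 3, 39, 33, x3, Zed), (5, 30, 12, 28, ops, Mo), (5, 30, 12, 28, p1, Eve), (5, 30, 12, 28, p1, Jo), (5, 30, 12, 28, qa, Kim)}
Natural join on sid: {(17, 21, 39, 22, cs, Ned, Alpha), (17, 21, 39, 22, cs, Ned, Echo), (17, 21, 39, 22, cs, Ned, Orion), (17, 21, 39, 22, hr, Ned, Alpha), (17, 21, 39, 22, hr, Ned, Echo), (17, 21, 39, 22, hr, Ned, Orion), (17, 21, 39, 22, x3, Zed, Alpha), (17, 21, 39, 22, x3, Zed, Echo), (17, 21, 39, 22, x3, Zed, Orion), (17, 37, 39, 10, cs, Ned, Alpha), (17, 37, 39, 10, cs, Ned, Echo), (17, 37, 39, 10, cs, Ned, Orion), (17, 37, 39, 10, hr, Ned, Alpha), (17, 37, 39, 10, hr, Ned, Echo), (17, 37, 39, 10, hr, Ned, Orion), (17, 37, 39, 10, x3, Zed, Alpha), (17, 37, 39, 10, x3, Zed, Echo), (17, 37, 39, 10, x3, Zed, Orion)}
Projecting to pname, cname, price (12 duplicate(s) eliminated): {(Alpha, Ned, 39), (Alpha, Zed, 39), (Echo, Ned, 39), (Echo, Zed, 39), (Orion, Ned, 39), (Orion, Zed, 39)}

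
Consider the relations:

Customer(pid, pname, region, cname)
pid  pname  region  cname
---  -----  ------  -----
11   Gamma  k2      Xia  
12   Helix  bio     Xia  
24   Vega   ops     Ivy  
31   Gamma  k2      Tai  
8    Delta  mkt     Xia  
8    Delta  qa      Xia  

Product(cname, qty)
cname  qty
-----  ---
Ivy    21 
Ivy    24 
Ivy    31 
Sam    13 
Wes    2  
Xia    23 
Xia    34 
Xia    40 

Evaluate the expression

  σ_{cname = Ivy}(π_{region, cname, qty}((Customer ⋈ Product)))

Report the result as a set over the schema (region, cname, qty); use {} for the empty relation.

{(ops, Ivy, 21), (ops, Ivy, 24), (ops, Ivy, 31)}

Customer ⋈ Product (natural join on cname): {(11, Gamma, k2, Xia, 23), (11, Gamma, k2, Xia, 34), (11, Gamma, k2, Xia, 40), (12, Helix, bio, Xia, 23), (12, Helix, bio, Xia, 34), (12, Helix, bio, Xia, 40), (24, Vega, ops, Ivy, 21), (24, Vega, ops, Ivy, 24), (24, Vega, ops, Ivy, 31), (8, Delta, mkt, Xia, 23), (8, Delta, mkt, Xia, 34), (8, Delta, mkt, Xia, 40), (8, Delta, qa, Xia, 23), (8, Delta, qa, Xia, 34), (8, Delta, qa, Xia, 40)}
Projecting to region, cname, qty: {(bio, Xia, 23), (bio, Xia, 34), (bio, Xia, 40), (k2, Xia, 23), (k2, Xia, 34), (k2, Xia, 40), (mkt, Xia, 23), (mkt, Xia, 34), (mkt, Xia, 40), (ops, Ivy, 21), (ops, Ivy, 24), (ops, Ivy, 31), (qa, Xia, 23), (qa, Xia, 34), (qa, Xia, 40)}
Apply σ_{cname = Ivy}; surviving tuples: {(ops, Ivy, 21), (ops, Ivy, 24), (ops, Ivy, 31)}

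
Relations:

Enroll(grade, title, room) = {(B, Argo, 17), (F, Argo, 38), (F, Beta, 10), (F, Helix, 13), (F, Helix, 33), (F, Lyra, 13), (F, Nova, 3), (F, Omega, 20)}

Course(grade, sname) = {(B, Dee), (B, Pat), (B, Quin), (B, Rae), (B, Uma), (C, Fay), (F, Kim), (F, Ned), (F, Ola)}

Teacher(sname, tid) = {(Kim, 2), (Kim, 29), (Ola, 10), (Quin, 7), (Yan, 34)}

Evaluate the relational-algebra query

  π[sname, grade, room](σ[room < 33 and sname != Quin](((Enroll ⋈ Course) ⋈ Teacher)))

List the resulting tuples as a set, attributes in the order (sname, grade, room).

Natural join on grade: {(B, Argo, 17, Dee), (B, Argo, 17, Pat), (B, Argo, 17, Quin), (B, Argo, 17, Rae), (B, Argo, 17, Uma), (F, Argo, 38, Kim), (F, Argo, 38, Ned), (F, Argo, 38, Ola), (F, Beta, 10, Kim), (F, Beta, 10, Ned), (F, Beta, 10, Ola), (F, Helix, 13, Kim), (F, Helix, 13, Ned), (F, Helix, 13, Ola), (F, Helix, 33, Kim), (F, Helix, 33, Ned), (F, Helix, 33, Ola), (F, Lyra, 13, Kim), (F, Lyra, 13, Ned), (F, Lyra, 13, Ola), (F, Nova, 3, Kim), (F, Nova, 3, Ned), (F, Nova, 3, Ola), (F, Omega, 20, Kim), (F, Omega, 20, Ned), (F, Omega, 20, Ola)}
Natural join on sname: {(B, Argo, 17, Quin, 7), (F, Argo, 38, Kim, 2), (F, Argo, 38, Kim, 29), (F, Argo, 38, Ola, 10), (F, Beta, 10, Kim, 2), (F, Beta, 10, Kim, 29), (F, Beta, 10, Ola, 10), (F, Helix, 13, Kim, 2), (F, Helix, 13, Kim, 29), (F, Helix, 13, Ola, 10), (F, Helix, 33, Kim, 2), (F, Helix, 33, Kim, 29), (F, Helix, 33, Ola, 10), (F, Lyra, 13, Kim, 2), (F, Lyra, 13, Kim, 29), (F, Lyra, 13, Ola, 10), (F, Nova, 3, Kim, 2), (F, Nova, 3, Kim, 29), (F, Nova, 3, Ola, 10), (F, Omega, 20, Kim, 2), (F, Omega, 20, Kim, 29), (F, Omega, 20, Ola, 10)}
σ[room < 33 and sname != Quin]: keep tuples satisfying room < 33 and sname != Quin → {(F, Beta, 10, Kim, 2), (F, Beta, 10, Kim, 29), (F, Beta, 10, Ola, 10), (F, Helix, 13, Kim, 2), (F, Helix, 13, Kim, 29), (F, Helix, 13, Ola, 10), (F, Lyra, 13, Kim, 2), (F, Lyra, 13, Kim, 29), (F, Lyra, 13, Ola, 10), (F, Nova, 3, Kim, 2), (F, Nova, 3, Kim, 29), (F, Nova, 3, Ola, 10), (F, Omega, 20, Kim, 2), (F, Omega, 20, Kim, 29), (F, Omega, 20, Ola, 10)}
π_{sname, grade, room} gives {(Kim, F, 10), (Kim, F, 13), (Kim, F, 20), (Kim, F, 3), (Ola, F, 10), (Ola, F, 13), (Ola, F, 20), (Ola, F, 3)} (7 duplicate(s) eliminated).

{(Kim, F, 10), (Kim, F, 13), (Kim, F, 20), (Kim, F, 3), (Ola, F, 10), (Ola, F, 13), (Ola, F, 20), (Ola, F, 3)}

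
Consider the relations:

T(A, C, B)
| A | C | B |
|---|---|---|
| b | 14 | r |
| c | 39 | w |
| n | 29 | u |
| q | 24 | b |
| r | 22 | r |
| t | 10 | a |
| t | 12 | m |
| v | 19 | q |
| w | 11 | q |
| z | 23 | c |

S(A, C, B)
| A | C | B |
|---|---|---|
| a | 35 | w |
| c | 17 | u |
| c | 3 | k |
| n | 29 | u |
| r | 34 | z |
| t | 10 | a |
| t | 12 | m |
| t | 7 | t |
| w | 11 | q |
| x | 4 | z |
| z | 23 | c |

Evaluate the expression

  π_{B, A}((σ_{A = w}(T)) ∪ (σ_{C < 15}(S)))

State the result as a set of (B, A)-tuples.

Apply σ_{A = w}; surviving tuples: {(w, 11, q)}
Apply σ_{C < 15}; surviving tuples: {(c, 3, k), (t, 10, a), (t, 12, m), (t, 7, t), (w, 11, q), (x, 4, z)}
Taking the union: {(c, 3, k), (t, 10, a), (t, 12, m), (t, 7, t), (w, 11, q), (x, 4, z)}
π[B, A]: project onto (B, A) → {(a, t), (k, c), (m, t), (q, w), (t, t), (z, x)}

{(a, t), (k, c), (m, t), (q, w), (t, t), (z, x)}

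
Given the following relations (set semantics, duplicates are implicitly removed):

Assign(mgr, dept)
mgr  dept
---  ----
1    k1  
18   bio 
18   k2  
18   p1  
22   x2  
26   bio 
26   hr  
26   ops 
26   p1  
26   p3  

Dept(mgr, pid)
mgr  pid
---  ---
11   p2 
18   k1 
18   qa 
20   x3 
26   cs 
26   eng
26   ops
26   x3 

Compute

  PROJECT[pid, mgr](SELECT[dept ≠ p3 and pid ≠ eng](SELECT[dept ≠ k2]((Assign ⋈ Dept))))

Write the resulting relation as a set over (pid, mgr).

Joining Assign and Dept on mgr yields {(18, bio, k1), (18, bio, qa), (18, k2, k1), (18, k2, qa), (18, p1, k1), (18, p1, qa), (26, bio, cs), (26, bio, eng), (26, bio, ops), (26, bio, x3), (26, hr, cs), (26, hr, eng), (26, hr, ops), (26, hr, x3), (26, ops, cs), (26, ops, eng), (26, ops, ops), (26, ops, x3), (26, p1, cs), (26, p1, eng), (26, p1, ops), (26, p1, x3), (26, p3, cs), (26, p3, eng), (26, p3, ops), (26, p3, x3)}.
Filtering on dept ≠ k2 leaves {(18, bio, k1), (18, bio, qa), (18, p1, k1), (18, p1, qa), (26, bio, cs), (26, bio, eng), (26, bio, ops), (26, bio, x3), (26, hr, cs), (26, hr, eng), (26, hr, ops), (26, hr, x3), (26, ops, cs), (26, ops, eng), (26, ops, ops), (26, ops, x3), (26, p1, cs), (26, p1, eng), (26, p1, ops), (26, p1, x3), (26, p3, cs), (26, p3, eng), (26, p3, ops), (26, p3, x3)}.
Filtering on dept ≠ p3 and pid ≠ eng leaves {(18, bio, k1), (18, bio, qa), (18, p1, k1), (18, p1, qa), (26, bio, cs), (26, bio, ops), (26, bio, x3), (26, hr, cs), (26, hr, ops), (26, hr, x3), (26, ops, cs), (26, ops, ops), (26, ops, x3), (26, p1, cs), (26, p1, ops), (26, p1, x3)}.
Projecting to pid, mgr (11 duplicate(s) eliminated): {(cs, 26), (k1, 18), (ops, 26), (qa, 18), (x3, 26)}

{(cs, 26), (k1, 18), (ops, 26), (qa, 18), (x3, 26)}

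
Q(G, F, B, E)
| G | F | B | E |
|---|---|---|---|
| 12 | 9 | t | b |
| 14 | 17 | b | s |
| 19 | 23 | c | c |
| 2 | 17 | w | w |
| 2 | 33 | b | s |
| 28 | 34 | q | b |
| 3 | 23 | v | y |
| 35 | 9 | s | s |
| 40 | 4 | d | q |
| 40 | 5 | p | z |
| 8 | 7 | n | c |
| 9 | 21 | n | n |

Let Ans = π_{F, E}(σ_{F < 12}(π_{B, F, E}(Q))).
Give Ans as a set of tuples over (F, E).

{(4, q), (5, z), (7, c), (9, b), (9, s)}

Projecting to B, F, E: {(b, 17, s), (b, 33, s), (c, 23, c), (d, 4, q), (n, 21, n), (n, 7, c), (p, 5, z), (q, 34, b), (s, 9, s), (t, 9, b), (v, 23, y), (w, 17, w)}
σ[F < 12]: keep tuples satisfying F < 12 → {(d, 4, q), (n, 7, c), (p, 5, z), (s, 9, s), (t, 9, b)}
Projecting to F, E: {(4, q), (5, z), (7, c), (9, b), (9, s)}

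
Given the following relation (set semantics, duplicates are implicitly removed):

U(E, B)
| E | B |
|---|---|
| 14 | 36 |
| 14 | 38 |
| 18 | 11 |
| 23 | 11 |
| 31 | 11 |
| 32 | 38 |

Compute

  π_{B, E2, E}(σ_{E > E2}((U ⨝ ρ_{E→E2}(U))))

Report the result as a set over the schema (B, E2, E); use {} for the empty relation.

{(11, 18, 23), (11, 18, 31), (11, 23, 31), (38, 14, 32)}

ρ[E→E2]: schema becomes (E2, B); tuples unchanged.
U ⋈ ρ_{E→E2}(U) (natural join on B): {(14, 36, 14), (14, 38, 14), (14, 38, 32), (18, 11, 18), (18, 11, 23), (18, 11, 31), (23, 11, 18), (23, 11, 23), (23, 11, 31), (31, 11, 18), (31, 11, 23), (31, 11, 31), (32, 38, 14), (32, 38, 32)}
Selection E > E2: {(23, 11, 18), (31, 11, 18), (31, 11, 23), (32, 38, 14)}
Keep only column(s) B, E2, E: {(11, 18, 23), (11, 18, 31), (11, 23, 31), (38, 14, 32)}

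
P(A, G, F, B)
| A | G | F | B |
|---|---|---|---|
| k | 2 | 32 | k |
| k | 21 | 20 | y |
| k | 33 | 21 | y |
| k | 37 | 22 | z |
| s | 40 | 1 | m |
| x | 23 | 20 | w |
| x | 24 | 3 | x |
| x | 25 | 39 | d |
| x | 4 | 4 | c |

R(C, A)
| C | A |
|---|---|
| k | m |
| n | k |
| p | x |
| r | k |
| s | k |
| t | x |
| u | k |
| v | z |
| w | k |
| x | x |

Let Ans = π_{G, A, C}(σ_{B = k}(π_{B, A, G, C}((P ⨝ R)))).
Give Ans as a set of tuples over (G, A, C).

Natural join on A: {(k, 2, 32, k, n), (k, 2, 32, k, r), (k, 2, 32, k, s), (k, 2, 32, k, u), (k, 2, 32, k, w), (k, 21, 20, y, n), (k, 21, 20, y, r), (k, 21, 20, y, s), (k, 21, 20, y, u), (k, 21, 20, y, w), (k, 33, 21, y, n), (k, 33, 21, y, r), (k, 33, 21, y, s), (k, 33, 21, y, u), (k, 33, 21, y, w), (k, 37, 22, z, n), (k, 37, 22, z, r), (k, 37, 22, z, s), (k, 37, 22, z, u), (k, 37, 22, z, w), (x, 23, 20, w, p), (x, 23, 20, w, t), (x, 23, 20, w, x), (x, 24, 3, x, p), (x, 24, 3, x, t), (x, 24, 3, x, x), (x, 25, 39, d, p), (x, 25, 39, d, t), (x, 25, 39, d, x), (x, 4, 4, c, p), (x, 4, 4, c, t), (x, 4, 4, c, x)}
Keep only column(s) B, A, G, C: {(c, x, 4, p), (c, x, 4, t), (c, x, 4, x), (d, x, 25, p), (d, x, 25, t), (d, x, 25, x), (k, k, 2, n), (k, k, 2, r), (k, k, 2, s), (k, k, 2, u), (k, k, 2, w), (w, x, 23, p), (w, x, 23, t), (w, x, 23, x), (x, x, 24, p), (x, x, 24, t), (x, x, 24, x), (y, k, 21, n), (y, k, 21, r), (y, k, 21, s), (y, k, 21, u), (y, k, 21, w), (y, k, 33, n), (y, k, 33, r), (y, k, 33, s), (y, k, 33, u), (y, k, 33, w), (z, k, 37, n), (z, k, 37, r), (z, k, 37, s), (z, k, 37, u), (z, k, 37, w)}
Selection B = k: {(k, k, 2, n), (k, k, 2, r), (k, k, 2, s), (k, k, 2, u), (k, k, 2, w)}
Keep only column(s) G, A, C: {(2, k, n), (2, k, r), (2, k, s), (2, k, u), (2, k, w)}

{(2, k, n), (2, k, r), (2, k, s), (2, k, u), (2, k, w)}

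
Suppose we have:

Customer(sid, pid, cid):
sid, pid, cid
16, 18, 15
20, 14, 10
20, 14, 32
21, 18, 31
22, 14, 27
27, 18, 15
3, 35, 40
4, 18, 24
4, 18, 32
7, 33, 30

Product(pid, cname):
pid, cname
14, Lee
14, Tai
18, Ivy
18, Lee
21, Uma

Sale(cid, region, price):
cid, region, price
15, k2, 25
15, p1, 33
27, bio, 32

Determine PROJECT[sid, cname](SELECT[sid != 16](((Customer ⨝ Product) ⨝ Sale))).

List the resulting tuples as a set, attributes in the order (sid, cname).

{(22, Lee), (22, Tai), (27, Ivy), (27, Lee)}

Natural join on pid: {(16, 18, 15, Ivy), (16, 18, 15, Lee), (20, 14, 10, Lee), (20, 14, 10, Tai), (20, 14, 32, Lee), (20, 14, 32, Tai), (21, 18, 31, Ivy), (21, 18, 31, Lee), (22, 14, 27, Lee), (22, 14, 27, Tai), (27, 18, 15, Ivy), (27, 18, 15, Lee), (4, 18, 24, Ivy), (4, 18, 24, Lee), (4, 18, 32, Ivy), (4, 18, 32, Lee)}
Natural join on cid: {(16, 18, 15, Ivy, k2, 25), (16, 18, 15, Ivy, p1, 33), (16, 18, 15, Lee, k2, 25), (16, 18, 15, Lee, p1, 33), (22, 14, 27, Lee, bio, 32), (22, 14, 27, Tai, bio, 32), (27, 18, 15, Ivy, k2, 25), (27, 18, 15, Ivy, p1, 33), (27, 18, 15, Lee, k2, 25), (27, 18, 15, Lee, p1, 33)}
σ[sid != 16]: keep tuples satisfying sid != 16 → {(22, 14, 27, Lee, bio, 32), (22, 14, 27, Tai, bio, 32), (27, 18, 15, Ivy, k2, 25), (27, 18, 15, Ivy, p1, 33), (27, 18, 15, Lee, k2, 25), (27, 18, 15, Lee, p1, 33)}
π[sid, cname]: project onto (sid, cname) (2 duplicate(s) eliminated) → {(22, Lee), (22, Tai), (27, Ivy), (27, Lee)}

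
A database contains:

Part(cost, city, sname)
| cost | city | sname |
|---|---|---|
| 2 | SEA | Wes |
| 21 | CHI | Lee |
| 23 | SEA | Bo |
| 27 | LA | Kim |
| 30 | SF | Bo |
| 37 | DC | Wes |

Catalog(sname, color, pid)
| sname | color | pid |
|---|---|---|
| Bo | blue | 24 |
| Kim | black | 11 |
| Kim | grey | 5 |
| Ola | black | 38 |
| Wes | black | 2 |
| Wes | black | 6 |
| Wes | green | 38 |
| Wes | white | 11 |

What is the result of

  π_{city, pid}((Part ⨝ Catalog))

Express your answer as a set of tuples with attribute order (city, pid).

{(DC, 11), (DC, 2), (DC, 38), (DC, 6), (LA, 11), (LA, 5), (SEA, 11), (SEA, 2), (SEA, 24), (SEA, 38), (SEA, 6), (SF, 24)}

Joining Part and Catalog on sname yields {(2, SEA, Wes, black, 2), (2, SEA, Wes, black, 6), (2, SEA, Wes, green, 38), (2, SEA, Wes, white, 11), (23, SEA, Bo, blue, 24), (27, LA, Kim, black, 11), (27, LA, Kim, grey, 5), (30, SF, Bo, blue, 24), (37, DC, Wes, black, 2), (37, DC, Wes, black, 6), (37, DC, Wes, green, 38), (37, DC, Wes, white, 11)}.
Keep only column(s) city, pid: {(DC, 11), (DC, 2), (DC, 38), (DC, 6), (LA, 11), (LA, 5), (SEA, 11), (SEA, 2), (SEA, 24), (SEA, 38), (SEA, 6), (SF, 24)}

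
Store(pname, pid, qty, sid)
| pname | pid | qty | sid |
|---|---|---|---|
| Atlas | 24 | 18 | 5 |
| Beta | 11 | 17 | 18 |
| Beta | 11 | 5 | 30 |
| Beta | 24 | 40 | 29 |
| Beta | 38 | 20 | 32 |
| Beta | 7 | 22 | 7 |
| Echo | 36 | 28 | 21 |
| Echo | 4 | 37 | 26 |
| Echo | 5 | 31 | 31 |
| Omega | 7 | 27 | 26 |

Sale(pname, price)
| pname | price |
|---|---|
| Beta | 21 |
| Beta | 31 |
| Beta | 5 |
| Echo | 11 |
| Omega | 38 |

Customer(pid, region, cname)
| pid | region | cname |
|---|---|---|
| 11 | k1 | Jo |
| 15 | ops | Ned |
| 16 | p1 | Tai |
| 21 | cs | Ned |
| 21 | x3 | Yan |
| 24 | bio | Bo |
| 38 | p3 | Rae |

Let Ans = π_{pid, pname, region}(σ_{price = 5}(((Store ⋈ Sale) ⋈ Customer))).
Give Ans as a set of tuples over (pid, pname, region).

{(11, Beta, k1), (24, Beta, bio), (38, Beta, p3)}

Store ⋈ Sale (natural join on pname): {(Beta, 11, 17, 18, 21), (Beta, 11, 17, 18, 31), (Beta, 11, 17, 18, 5), (Beta, 11, 5, 30, 21), (Beta, 11, 5, 30, 31), (Beta, 11, 5, 30, 5), (Beta, 24, 40, 29, 21), (Beta, 24, 40, 29, 31), (Beta, 24, 40, 29, 5), (Beta, 38, 20, 32, 21), (Beta, 38, 20, 32, 31), (Beta, 38, 20, 32, 5), (Beta, 7, 22, 7, 21), (Beta, 7, 22, 7, 31), (Beta, 7, 22, 7, 5), (Echo, 36, 28, 21, 11), (Echo, 4, 37, 26, 11), (Echo, 5, 31, 31, 11), (Omega, 7, 27, 26, 38)}
(Store ⋈ Sale) ⋈ Customer (natural join on pid): {(Beta, 11, 17, 18, 21, k1, Jo), (Beta, 11, 17, 18, 31, k1, Jo), (Beta, 11, 17, 18, 5, k1, Jo), (Beta, 11, 5, 30, 21, k1, Jo), (Beta, 11, 5, 30, 31, k1, Jo), (Beta, 11, 5, 30, 5, k1, Jo), (Beta, 24, 40, 29, 21, bio, Bo), (Beta, 24, 40, 29, 31, bio, Bo), (Beta, 24, 40, 29, 5, bio, Bo), (Beta, 38, 20, 32, 21, p3, Rae), (Beta, 38, 20, 32, 31, p3, Rae), (Beta, 38, 20, 32, 5, p3, Rae)}
Selection price = 5: {(Beta, 11, 17, 18, 5, k1, Jo), (Beta, 11, 5, 30, 5, k1, Jo), (Beta, 24, 40, 29, 5, bio, Bo), (Beta, 38, 20, 32, 5, p3, Rae)}
π[pid, pname, region]: project onto (pid, pname, region) (1 duplicate(s) eliminated) → {(11, Beta, k1), (24, Beta, bio), (38, Beta, p3)}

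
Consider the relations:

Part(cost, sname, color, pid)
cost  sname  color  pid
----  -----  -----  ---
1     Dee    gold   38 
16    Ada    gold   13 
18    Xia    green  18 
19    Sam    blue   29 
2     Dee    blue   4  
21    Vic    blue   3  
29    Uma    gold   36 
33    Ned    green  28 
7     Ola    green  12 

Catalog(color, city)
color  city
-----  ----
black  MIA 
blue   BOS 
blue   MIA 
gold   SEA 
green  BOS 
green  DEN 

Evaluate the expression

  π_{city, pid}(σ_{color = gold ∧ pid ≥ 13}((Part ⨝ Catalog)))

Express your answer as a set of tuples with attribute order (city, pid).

{(SEA, 13), (SEA, 36), (SEA, 38)}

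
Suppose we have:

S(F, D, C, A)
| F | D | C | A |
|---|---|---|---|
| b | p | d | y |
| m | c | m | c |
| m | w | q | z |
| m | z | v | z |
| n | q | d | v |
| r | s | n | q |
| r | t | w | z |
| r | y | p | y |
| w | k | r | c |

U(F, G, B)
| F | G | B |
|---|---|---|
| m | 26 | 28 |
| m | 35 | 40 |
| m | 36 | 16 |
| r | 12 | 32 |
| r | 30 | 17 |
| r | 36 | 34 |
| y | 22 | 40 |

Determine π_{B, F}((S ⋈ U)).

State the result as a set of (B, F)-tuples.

{(16, m), (17, r), (28, m), (32, r), (34, r), (40, m)}

Joining S and U on F yields {(m, c, m, c, 26, 28), (m, c, m, c, 35, 40), (m, c, m, c, 36, 16), (m, w, q, z, 26, 28), (m, w, q, z, 35, 40), (m, w, q, z, 36, 16), (m, z, v, z, 26, 28), (m, z, v, z, 35, 40), (m, z, v, z, 36, 16), (r, s, n, q, 12, 32), (r, s, n, q, 30, 17), (r, s, n, q, 36, 34), (r, t, w, z, 12, 32), (r, t, w, z, 30, 17), (r, t, w, z, 36, 34), (r, y, p, y, 12, 32), (r, y, p, y, 30, 17), (r, y, p, y, 36, 34)}.
Keep only column(s) B, F (12 duplicate(s) eliminated): {(16, m), (17, r), (28, m), (32, r), (34, r), (40, m)}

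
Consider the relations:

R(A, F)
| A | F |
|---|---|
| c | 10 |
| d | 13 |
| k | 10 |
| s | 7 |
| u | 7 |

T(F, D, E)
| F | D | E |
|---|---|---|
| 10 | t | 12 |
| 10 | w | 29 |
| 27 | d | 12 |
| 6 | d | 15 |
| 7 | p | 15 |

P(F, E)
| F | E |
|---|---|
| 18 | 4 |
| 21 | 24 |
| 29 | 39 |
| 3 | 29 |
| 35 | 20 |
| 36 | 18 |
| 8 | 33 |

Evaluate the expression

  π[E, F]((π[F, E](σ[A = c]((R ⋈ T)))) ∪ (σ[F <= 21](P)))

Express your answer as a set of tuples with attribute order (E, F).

Joining R and T on F yields {(c, 10, t, 12), (c, 10, w, 29), (k, 10, t, 12), (k, 10, w, 29), (s, 7, p, 15), (u, 7, p, 15)}.
Selection A = c: {(c, 10, t, 12), (c, 10, w, 29)}
π_{F, E} gives {(10, 12), (10, 29)}.
Selection F <= 21: {(18, 4), (21, 24), (3, 29), (8, 33)}
Taking the union: {(10, 12), (10, 29), (18, 4), (21, 24), (3, 29), (8, 33)}
π_{E, F} gives {(12, 10), (24, 21), (29, 10), (29, 3), (33, 8), (4, 18)}.

{(12, 10), (24, 21), (29, 10), (29, 3), (33, 8), (4, 18)}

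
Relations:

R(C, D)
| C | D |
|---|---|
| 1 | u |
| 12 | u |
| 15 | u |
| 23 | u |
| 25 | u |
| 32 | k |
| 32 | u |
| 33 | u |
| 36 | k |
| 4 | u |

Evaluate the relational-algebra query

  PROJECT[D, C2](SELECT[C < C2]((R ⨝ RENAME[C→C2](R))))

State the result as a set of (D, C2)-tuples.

ρ[C→C2]: schema becomes (C2, D); tuples unchanged.
Natural join on D: {(1, u, 1), (1, u, 12), (1, u, 15), (1, u, 23), (1, u, 25), (1, u, 32), (1, u, 33), (1, u, 4), (12, u, 1), (12, u, 12), (12, u, 15), (12, u, 23), (12, u, 25), (12, u, 32), (12, u, 33), (12, u, 4), (15, u, 1), (15, u, 12), (15, u, 15), (15, u, 23), (15, u, 25), (15, u, 32), (15, u, 33), (15, u, 4), (23, u, 1), (23, u, 12), (23, u, 15), (23, u, 23), (23, u, 25), (23, u, 32), (23, u, 33), (23, u, 4), (25, u, 1), (25, u, 12), (25, u, 15), (25, u, 23), (25, u, 25), (25, u, 32), (25, u, 33), (25, u, 4), (32, k, 32), (32, k, 36), (32, u, 1), (32, u, 12), (32, u, 15), (32, u, 23), (32, u, 25), (32, u, 32), (32, u, 33), (32, u, 4), (33, u, 1), (33, u, 12), (33, u, 15), (33, u, 23), (33, u, 25), (33, u, 32), (33, u, 33), (33, u, 4), (36, k, 32), (36, k, 36), (4, u, 1), (4, u, 12), (4, u, 15), (4, u, 23), (4, u, 25), (4, u, 32), (4, u, 33), (4, u, 4)}
Filtering on C < C2 leaves {(1, u, 12), (1, u, 15), (1, u, 23), (1, u, 25), (1, u, 32), (1, u, 33), (1, u, 4), (12, u, 15), (12, u, 23), (12, u, 25), (12, u, 32), (12, u, 33), (15, u, 23), (15, u, 25), (15, u, 32), (15, u, 33), (23, u, 25), (23, u, 32), (23, u, 33), (25, u, 32), (25, u, 33), (32, k, 36), (32, u, 33), (4, u, 12), (4, u, 15), (4, u, 23), (4, u, 25), (4, u, 32), (4, u, 33)}.
Keep only column(s) D, C2 (21 duplicate(s) eliminated): {(k, 36), (u, 12), (u, 15), (u, 23), (u, 25), (u, 32), (u, 33), (u, 4)}

{(k, 36), (u, 12), (u, 15), (u, 23), (u, 25), (u, 32), (u, 33), (u, 4)}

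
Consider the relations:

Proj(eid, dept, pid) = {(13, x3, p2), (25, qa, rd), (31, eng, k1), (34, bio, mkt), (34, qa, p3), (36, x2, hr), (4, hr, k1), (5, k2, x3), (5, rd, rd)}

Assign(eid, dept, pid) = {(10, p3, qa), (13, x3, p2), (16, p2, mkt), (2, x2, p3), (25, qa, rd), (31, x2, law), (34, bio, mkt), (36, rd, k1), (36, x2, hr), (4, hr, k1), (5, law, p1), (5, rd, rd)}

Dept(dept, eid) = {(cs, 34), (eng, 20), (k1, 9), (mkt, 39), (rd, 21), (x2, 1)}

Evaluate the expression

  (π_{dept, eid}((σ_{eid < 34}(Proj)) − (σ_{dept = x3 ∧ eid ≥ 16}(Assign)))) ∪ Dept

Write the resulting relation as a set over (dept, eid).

σ[eid < 34]: keep tuples satisfying eid < 34 → {(13, x3, p2), (25, qa, rd), (31, eng, k1), (4, hr, k1), (5, k2, x3), (5, rd, rd)}
σ[dept = x3 ∧ eid ≥ 16]: keep tuples satisfying dept = x3 ∧ eid ≥ 16 → {}
Set difference of the two operands is {(13, x3, p2), (25, qa, rd), (31, eng, k1), (4, hr, k1), (5, k2, x3), (5, rd, rd)}.
Keep only column(s) dept, eid: {(eng, 31), (hr, 4), (k2, 5), (qa, 25), (rd, 5), (x3, 13)}
Set union of the two operands is {(cs, 34), (eng, 20), (eng, 31), (hr, 4), (k1, 9), (k2, 5), (mkt, 39), (qa, 25), (rd, 21), (rd, 5), (x2, 1), (x3, 13)}.

{(cs, 34), (eng, 20), (eng, 31), (hr, 4), (k1, 9), (k2, 5), (mkt, 39), (qa, 25), (rd, 21), (rd, 5), (x2, 1), (x3, 13)}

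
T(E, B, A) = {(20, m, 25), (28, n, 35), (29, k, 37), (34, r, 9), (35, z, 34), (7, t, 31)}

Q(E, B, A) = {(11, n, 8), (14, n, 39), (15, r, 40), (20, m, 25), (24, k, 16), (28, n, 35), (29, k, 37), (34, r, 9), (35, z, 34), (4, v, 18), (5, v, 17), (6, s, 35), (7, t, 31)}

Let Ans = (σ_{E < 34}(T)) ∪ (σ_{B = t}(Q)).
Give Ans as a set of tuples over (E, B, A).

{(20, m, 25), (28, n, 35), (29, k, 37), (7, t, 31)}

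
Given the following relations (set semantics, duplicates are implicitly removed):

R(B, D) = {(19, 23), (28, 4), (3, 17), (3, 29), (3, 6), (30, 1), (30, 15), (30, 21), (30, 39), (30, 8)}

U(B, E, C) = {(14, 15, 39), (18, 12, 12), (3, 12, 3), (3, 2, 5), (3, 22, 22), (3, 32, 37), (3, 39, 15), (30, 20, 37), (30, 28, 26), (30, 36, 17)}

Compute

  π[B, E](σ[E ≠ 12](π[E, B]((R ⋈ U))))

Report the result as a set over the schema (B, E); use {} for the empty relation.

Joining R and U on B yields {(3, 17, 12, 3), (3, 17, 2, 5), (3, 17, 22, 22), (3, 17, 32, 37), (3, 17, 39, 15), (3, 29, 12, 3), (3, 29, 2, 5), (3, 29, 22, 22), (3, 29, 32, 37), (3, 29, 39, 15), (3, 6, 12, 3), (3, 6, 2, 5), (3, 6, 22, 22), (3, 6, 32, 37), (3, 6, 39, 15), (30, 1, 20, 37), (30, 1, 28, 26), (30, 1, 36, 17), (30, 15, 20, 37), (30, 15, 28, 26), (30, 15, 36, 17), (30, 21, 20, 37), (30, 21, 28, 26), (30, 21, 36, 17), (30, 39, 20, 37), (30, 39, 28, 26), (30, 39, 36, 17), (30, 8, 20, 37), (30, 8, 28, 26), (30, 8, 36, 17)}.
Keep only column(s) E, B (22 duplicate(s) eliminated): {(12, 3), (2, 3), (20, 30), (22, 3), (28, 30), (32, 3), (36, 30), (39, 3)}
Apply σ_{E ≠ 12}; surviving tuples: {(2, 3), (20, 30), (22, 3), (28, 30), (32, 3), (36, 30), (39, 3)}
Keep only column(s) B, E: {(3, 2), (3, 22), (3, 32), (3, 39), (30, 20), (30, 28), (30, 36)}

{(3, 2), (3, 22), (3, 32), (3, 39), (30, 20), (30, 28), (30, 36)}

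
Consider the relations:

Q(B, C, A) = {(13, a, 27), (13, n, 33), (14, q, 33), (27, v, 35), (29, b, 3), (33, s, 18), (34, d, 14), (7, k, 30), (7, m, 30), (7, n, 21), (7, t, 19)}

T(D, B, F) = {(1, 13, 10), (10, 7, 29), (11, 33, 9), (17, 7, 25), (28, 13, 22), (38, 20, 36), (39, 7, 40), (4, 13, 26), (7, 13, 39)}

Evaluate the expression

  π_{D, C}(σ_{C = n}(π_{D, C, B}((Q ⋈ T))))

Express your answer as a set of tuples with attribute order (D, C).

{(1, n), (10, n), (17, n), (28, n), (39, n), (4, n), (7, n)}

Q ⋈ T (natural join on B): {(13, a, 27, 1, 10), (13, a, 27, 28, 22), (13, a, 27, 4, 26), (13, a, 27, 7, 39), (13, n, 33, 1, 10), (13, n, 33, 28, 22), (13, n, 33, 4, 26), (13, n, 33, 7, 39), (33, s, 18, 11, 9), (7, k, 30, 10, 29), (7, k, 30, 17, 25), (7, k, 30, 39, 40), (7, m, 30, 10, 29), (7, m, 30, 17, 25), (7, m, 30, 39, 40), (7, n, 21, 10, 29), (7, n, 21, 17, 25), (7, n, 21, 39, 40), (7, t, 19, 10, 29), (7, t, 19, 17, 25), (7, t, 19, 39, 40)}
π[D, C, B]: project onto (D, C, B) → {(1, a, 13), (1, n, 13), (10, k, 7), (10, m, 7), (10, n, 7), (10, t, 7), (11, s, 33), (17, k, 7), (17, m, 7), (17, n, 7), (17, t, 7), (28, a, 13), (28, n, 13), (39, k, 7), (39, m, 7), (39, n, 7), (39, t, 7), (4, a, 13), (4, n, 13), (7, a, 13), (7, n, 13)}
σ[C = n]: keep tuples satisfying C = n → {(1, n, 13), (10, n, 7), (17, n, 7), (28, n, 13), (39, n, 7), (4, n, 13), (7, n, 13)}
π[D, C]: project onto (D, C) → {(1, n), (10, n), (17, n), (28, n), (39, n), (4, n), (7, n)}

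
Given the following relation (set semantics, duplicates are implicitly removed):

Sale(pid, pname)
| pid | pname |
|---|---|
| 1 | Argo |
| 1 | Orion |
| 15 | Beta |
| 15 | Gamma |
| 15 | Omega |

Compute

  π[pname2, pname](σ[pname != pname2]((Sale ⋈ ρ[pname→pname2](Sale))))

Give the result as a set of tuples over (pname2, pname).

ρ[pname→pname2]: schema becomes (pid, pname2); tuples unchanged.
Sale ⋈ ρ[pname→pname2](Sale) (natural join on pid): {(1, Argo, Argo), (1, Argo, Orion), (1, Orion, Argo), (1, Orion, Orion), (15, Beta, Beta), (15, Beta, Gamma), (15, Beta, Omega), (15, Gamma, Beta), (15, Gamma, Gamma), (15, Gamma, Omega), (15, Omega, Beta), (15, Omega, Gamma), (15, Omega, Omega)}
Filtering on pname != pname2 leaves {(1, Argo, Orion), (1, Orion, Argo), (15, Beta, Gamma), (15, Beta, Omega), (15, Gamma, Beta), (15, Gamma, Omega), (15, Omega, Beta), (15, Omega, Gamma)}.
π[pname2, pname]: project onto (pname2, pname) → {(Argo, Orion), (Beta, Gamma), (Beta, Omega), (Gamma, Beta), (Gamma, Omega), (Omega, Beta), (Omega, Gamma), (Orion, Argo)}

{(Argo, Orion), (Beta, Gamma), (Beta, Omega), (Gamma, Beta), (Gamma, Omega), (Omega, Beta), (Omega, Gamma), (Orion, Argo)}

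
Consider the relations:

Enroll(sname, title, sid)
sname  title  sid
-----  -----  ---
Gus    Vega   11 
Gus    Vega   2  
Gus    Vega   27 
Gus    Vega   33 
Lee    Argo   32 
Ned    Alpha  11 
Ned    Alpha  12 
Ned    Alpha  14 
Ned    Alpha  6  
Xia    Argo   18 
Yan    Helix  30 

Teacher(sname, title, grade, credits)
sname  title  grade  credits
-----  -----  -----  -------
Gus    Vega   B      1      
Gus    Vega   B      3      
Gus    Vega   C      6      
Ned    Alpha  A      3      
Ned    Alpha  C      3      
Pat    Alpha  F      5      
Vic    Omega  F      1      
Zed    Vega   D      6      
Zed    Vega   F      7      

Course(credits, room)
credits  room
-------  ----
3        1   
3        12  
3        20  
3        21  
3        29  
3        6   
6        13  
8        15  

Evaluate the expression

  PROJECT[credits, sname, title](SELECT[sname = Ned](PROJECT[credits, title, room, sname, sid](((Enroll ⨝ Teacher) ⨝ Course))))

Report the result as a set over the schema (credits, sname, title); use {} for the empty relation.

{(3, Ned, Alpha)}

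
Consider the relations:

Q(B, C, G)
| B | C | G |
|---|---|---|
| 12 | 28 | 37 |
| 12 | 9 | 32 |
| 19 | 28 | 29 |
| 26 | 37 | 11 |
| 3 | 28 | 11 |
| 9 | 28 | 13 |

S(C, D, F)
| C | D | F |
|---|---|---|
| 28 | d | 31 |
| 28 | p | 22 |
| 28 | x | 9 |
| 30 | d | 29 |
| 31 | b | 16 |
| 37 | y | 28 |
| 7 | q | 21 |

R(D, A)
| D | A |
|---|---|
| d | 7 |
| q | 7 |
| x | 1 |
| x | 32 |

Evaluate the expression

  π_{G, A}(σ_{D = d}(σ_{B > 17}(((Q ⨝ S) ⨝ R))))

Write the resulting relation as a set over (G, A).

{(29, 7)}

Natural join on C: {(12, 28, 37, d, 31), (12, 28, 37, p, 22), (12, 28, 37, x, 9), (19, 28, 29, d, 31), (19, 28, 29, p, 22), (19, 28, 29, x, 9), (26, 37, 11, y, 28), (3, 28, 11, d, 31), (3, 28, 11, p, 22), (3, 28, 11, x, 9), (9, 28, 13, d, 31), (9, 28, 13, p, 22), (9, 28, 13, x, 9)}
Natural join on D: {(12, 28, 37, d, 31, 7), (12, 28, 37, x, 9, 1), (12, 28, 37, x, 9, 32), (19, 28, 29, d, 31, 7), (19, 28, 29, x, 9, 1), (19, 28, 29, x, 9, 32), (3, 28, 11, d, 31, 7), (3, 28, 11, x, 9, 1), (3, 28, 11, x, 9, 32), (9, 28, 13, d, 31, 7), (9, 28, 13, x, 9, 1), (9, 28, 13, x, 9, 32)}
σ[B > 17]: keep tuples satisfying B > 17 → {(19, 28, 29, d, 31, 7), (19, 28, 29, x, 9, 1), (19, 28, 29, x, 9, 32)}
σ[D = d]: keep tuples satisfying D = d → {(19, 28, 29, d, 31, 7)}
π_{G, A} gives {(29, 7)}.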